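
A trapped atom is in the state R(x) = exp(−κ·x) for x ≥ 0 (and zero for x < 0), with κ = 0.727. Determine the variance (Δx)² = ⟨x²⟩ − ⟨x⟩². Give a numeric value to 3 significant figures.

Compute ⟨x⟩ and ⟨x²⟩ separately, then (Δx)² = ⟨x²⟩ − ⟨x⟩².
Every integrand reduces to terms xʲ·e^(−2κx) on [0, ∞); use ∫₀^∞ xʲ·e^(−2κx) dx = j!/(2κ)^(j+1).
Normalization: ∫|R|² dx = 0.68776.
⟨x⟩ = 0.68776 and ⟨x²⟩ = 0.94602.
(Δx)² = 0.94602 − (0.68776)² = 0.47301.

0.473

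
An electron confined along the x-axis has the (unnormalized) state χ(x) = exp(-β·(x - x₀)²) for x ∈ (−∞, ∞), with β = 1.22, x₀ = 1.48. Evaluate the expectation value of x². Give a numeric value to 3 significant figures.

⟨x²⟩ = ∫ x²·|χ|² dx / ∫|χ|² dx (integrals over the domain).
Gaussian moments (u = x − x₀): ∫u^(2j)·e^(−2βu²) du = (2j−1)!!/(4β)^j · √(π/(2β)), odd powers integrate to 0; here √(π/(2β)) = 1.1347.
State is unnormalized: ∫|χ|² dx = 1.1347, and ∫χ*·x²·χ dx = 2.7180, so ⟨x²⟩ = 2.7180 / 1.1347.
⟨x²⟩ = 2.3953.

2.40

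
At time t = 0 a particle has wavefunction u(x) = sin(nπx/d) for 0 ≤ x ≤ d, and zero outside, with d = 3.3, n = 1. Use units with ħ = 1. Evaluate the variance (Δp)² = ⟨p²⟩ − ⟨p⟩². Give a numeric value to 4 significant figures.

0.9063

Compute ⟨p⟩ and ⟨p²⟩ separately; (Δp)² = ⟨p²⟩ − ⟨p⟩².
d/dx sin(nπx/d) = (nπ/d)·cos(nπx/d) and d²/dx² sin(nπx/d) = −(nπ/d)²·sin(nπx/d); on 0 ≤ x ≤ d, ∫sin²(nπx/d) dx = d/2 and ∫sin(nπx/d)·cos(nπx/d) dx = 0.
Normalization: ∫|u|² dx = 1.6500.
⟨p⟩ = 0.0000 and ⟨p²⟩ = 0.90630.
(Δp)² = 0.90630 − (0.0000)² = 0.90630.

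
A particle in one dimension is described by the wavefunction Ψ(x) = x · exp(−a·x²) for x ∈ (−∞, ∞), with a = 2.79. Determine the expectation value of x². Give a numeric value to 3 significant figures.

⟨x²⟩ = ∫ x²·|Ψ|² dx / ∫|Ψ|² dx (integrals over the domain).
Expand each integrand as polynomial × e^(−2ax²) and use ∫x^(2j)·e^(−2ax²) dx = (2j−1)!!/(4a)^j · √(π/(2a)), odd powers → 0; here √(π/(2a)) = 0.75034.
State is unnormalized: ∫|Ψ|² dx = 0.067235, and ∫Ψ*·x²·Ψ dx = 0.018074, so ⟨x²⟩ = 0.018074 / 0.067235.
⟨x²⟩ = 0.26882.

0.269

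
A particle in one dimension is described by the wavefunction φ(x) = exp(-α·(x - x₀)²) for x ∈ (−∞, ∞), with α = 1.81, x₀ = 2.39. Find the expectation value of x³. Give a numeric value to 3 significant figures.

14.6

⟨x³⟩ = ∫ x³·|φ|² dx / ∫|φ|² dx (integrals over the domain).
Gaussian moments (u = x − x₀): ∫u^(2j)·e^(−2αu²) du = (2j−1)!!/(4α)^j · √(π/(2α)), odd powers integrate to 0; here √(π/(2α)) = 0.93158.
State is unnormalized: ∫|φ|² dx = 0.93158, and ∫φ*·x³·φ dx = 13.640, so ⟨x³⟩ = 13.640 / 0.93158.
⟨x³⟩ = 14.642.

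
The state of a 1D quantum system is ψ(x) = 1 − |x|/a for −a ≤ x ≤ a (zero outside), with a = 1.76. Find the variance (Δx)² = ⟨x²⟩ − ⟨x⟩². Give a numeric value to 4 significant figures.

Compute ⟨x⟩ and ⟨x²⟩ separately, then (Δx)² = ⟨x²⟩ − ⟨x⟩².
ψ is even, so ∫ over [−a, a] = 2∫₀ᵃ with ψ = 1 − x/a there: ∫₀ᵃ (1 − x/a)² dx = a/3, ∫₀ᵃ x²(1 − x/a)² dx = a³/30, ∫₀ᵃ x⁴(1 − x/a)² dx = a⁵/105.
Normalization: ∫|ψ|² dx = 1.1733.
⟨x⟩ = 0.0000 and ⟨x²⟩ = 0.30976.
(Δx)² = 0.30976 − (0.0000)² = 0.30976.

0.3098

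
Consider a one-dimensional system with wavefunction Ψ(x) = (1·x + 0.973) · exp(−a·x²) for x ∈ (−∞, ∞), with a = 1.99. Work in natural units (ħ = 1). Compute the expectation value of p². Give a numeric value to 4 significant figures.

2.456

p² Ψ = −ħ² d²Ψ/dx²; ⟨p²⟩ = −ħ² ∫ Ψ*·Ψ'' dx / ∫|Ψ|² dx.
Expand each integrand as polynomial × e^(−2ax²) and use ∫x^(2j)·e^(−2ax²) dx = (2j−1)!!/(4a)^j · √(π/(2a)), odd powers → 0; here √(π/(2a)) = 0.88845. Differentiate with the product rule, d/dx e^(−ax²) = −2ax·e^(−ax²).
State is unnormalized: ∫|Ψ|² dx = 0.95274, and ∫Ψ*·(−ħ² Ψ'') dx = 2.3402, so ⟨p²⟩ = 2.3402 / 0.95274.
⟨p²⟩ = 2.4563.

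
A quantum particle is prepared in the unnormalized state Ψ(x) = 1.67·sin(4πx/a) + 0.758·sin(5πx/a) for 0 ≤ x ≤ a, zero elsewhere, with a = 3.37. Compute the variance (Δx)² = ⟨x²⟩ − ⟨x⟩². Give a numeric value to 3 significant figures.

Compute ⟨x⟩ and ⟨x²⟩ separately, then (Δx)² = ⟨x²⟩ − ⟨x⟩².
On 0 ≤ x ≤ a (j ≠ l): ∫sin²(jπx/a) dx = a/2, ∫sin(jπx/a)·sin(lπx/a) dx = 0; diagonal moments ∫x·sin²(jπx/a) dx = a²/4, ∫x²·sin²(jπx/a) dx = a³·(1/6 − 1/(4j²π²)); cross terms ∫x·sin(jπx/a)·sin(lπx/a) dx = 0 for j + l even and −4jla²/(π²(j² − l²)²) for j + l odd, ∫x²·sin(jπx/a)·sin(lπx/a) dx = (−1)^(j+l)·4jla³/(π²(j² − l²)²); higher powers the same way via product-to-sum and parts.
Normalization: ∫|Ψ|² dx = 5.6674.
⟨x⟩ = 1.1773 and ⟨x²⟩ = 2.0410.
(Δx)² = 2.0410 − (1.1773)² = 0.65492.

0.655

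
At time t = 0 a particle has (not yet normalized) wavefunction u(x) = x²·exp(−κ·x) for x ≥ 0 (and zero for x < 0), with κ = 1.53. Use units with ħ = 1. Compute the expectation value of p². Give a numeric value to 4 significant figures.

p² u = −ħ² d²u/dx²; ⟨p²⟩ = −ħ² ∫ u*·u'' dx / ∫|u|² dx.
Differentiate x²·exp(−κ·x) with the product rule; every integrand then reduces to terms xʲ·e^(−2κx) on [0, ∞), with ∫₀^∞ xʲ·e^(−2κx) dx = j!/(2κ)^(j+1).
State is unnormalized: ∫|u|² dx = 0.089455, and ∫u*·(−ħ² u'') dx = 0.069802, so ⟨p²⟩ = 0.069802 / 0.089455.
⟨p²⟩ = 0.78030.

0.7803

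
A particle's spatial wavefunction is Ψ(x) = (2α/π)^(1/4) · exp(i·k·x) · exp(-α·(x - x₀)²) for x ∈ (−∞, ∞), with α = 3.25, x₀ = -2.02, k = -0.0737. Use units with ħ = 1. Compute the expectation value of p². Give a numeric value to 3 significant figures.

3.26

p² Ψ = −ħ² d²Ψ/dx²; ⟨p²⟩ = −ħ² ∫ Ψ*·Ψ'' dx.
Gaussian moments (u = x − x₀): ∫u^(2j)·e^(−2αu²) du = (2j−1)!!/(4α)^j · √(π/(2α)), odd powers integrate to 0; here √(π/(2α)) = 0.69521. Derivatives: Ψ′ = (ik − 2αu)·Ψ, Ψ″ = ((ik − 2αu)² − 2α)·Ψ; the odd-in-u pieces drop out.
⟨p²⟩ = 3.2554.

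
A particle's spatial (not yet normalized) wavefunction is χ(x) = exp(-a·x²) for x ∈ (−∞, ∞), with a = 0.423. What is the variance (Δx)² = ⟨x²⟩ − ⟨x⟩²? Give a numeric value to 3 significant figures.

0.591

Compute ⟨x⟩ and ⟨x²⟩ separately, then (Δx)² = ⟨x²⟩ − ⟨x⟩².
Gaussian moments: ∫x^(2j)·e^(−2ax²) dx = (2j−1)!!/(4a)^j · √(π/(2a)), odd powers integrate to 0; here √(π/(2a)) = 1.9270.
Normalization: ∫|χ|² dx = 1.9270.
⟨x⟩ = 0.0000 and ⟨x²⟩ = 0.59102.
(Δx)² = 0.59102 − (0.0000)² = 0.59102.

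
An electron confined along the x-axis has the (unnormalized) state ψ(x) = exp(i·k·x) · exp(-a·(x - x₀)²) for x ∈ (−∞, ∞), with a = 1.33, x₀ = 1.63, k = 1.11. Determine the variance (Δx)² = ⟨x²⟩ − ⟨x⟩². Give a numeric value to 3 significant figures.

0.188

Compute ⟨x⟩ and ⟨x²⟩ separately, then (Δx)² = ⟨x²⟩ − ⟨x⟩².
Gaussian moments (u = x − x₀): ∫u^(2j)·e^(−2au²) du = (2j−1)!!/(4a)^j · √(π/(2a)), odd powers integrate to 0; here √(π/(2a)) = 1.0868.
Normalization: ∫|ψ|² dx = 1.0868.
⟨x⟩ = 1.6300 and ⟨x²⟩ = 2.8449.
(Δx)² = 2.8449 − (1.6300)² = 0.18797.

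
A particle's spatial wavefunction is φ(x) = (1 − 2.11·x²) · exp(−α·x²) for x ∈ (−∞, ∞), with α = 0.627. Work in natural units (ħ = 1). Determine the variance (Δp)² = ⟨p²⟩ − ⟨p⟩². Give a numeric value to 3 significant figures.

3.32

Compute ⟨p⟩ and ⟨p²⟩ separately; (Δp)² = ⟨p²⟩ − ⟨p⟩².
Expand each integrand as polynomial × e^(−2αx²) and use ∫x^(2j)·e^(−2αx²) dx = (2j−1)!!/(4α)^j · √(π/(2α)), odd powers → 0; here √(π/(2α)) = 1.5828. Differentiate with the product rule, d/dx e^(−αx²) = −2αx·e^(−αx²).
Normalization: ∫|φ|² dx = 2.2805.
⟨p⟩ = 0.0000 and ⟨p²⟩ = 3.3236.
(Δp)² = 3.3236 − (0.0000)² = 3.3236.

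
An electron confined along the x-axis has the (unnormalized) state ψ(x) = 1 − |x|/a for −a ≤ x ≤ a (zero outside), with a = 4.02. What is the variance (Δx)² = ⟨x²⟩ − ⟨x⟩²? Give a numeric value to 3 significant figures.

1.62

Compute ⟨x⟩ and ⟨x²⟩ separately, then (Δx)² = ⟨x²⟩ − ⟨x⟩².
ψ is even, so ∫ over [−a, a] = 2∫₀ᵃ with ψ = 1 − x/a there: ∫₀ᵃ (1 − x/a)² dx = a/3, ∫₀ᵃ x²(1 − x/a)² dx = a³/30, ∫₀ᵃ x⁴(1 − x/a)² dx = a⁵/105.
Normalization: ∫|ψ|² dx = 2.6800.
⟨x⟩ = 0.0000 and ⟨x²⟩ = 1.6160.
(Δx)² = 1.6160 − (0.0000)² = 1.6160.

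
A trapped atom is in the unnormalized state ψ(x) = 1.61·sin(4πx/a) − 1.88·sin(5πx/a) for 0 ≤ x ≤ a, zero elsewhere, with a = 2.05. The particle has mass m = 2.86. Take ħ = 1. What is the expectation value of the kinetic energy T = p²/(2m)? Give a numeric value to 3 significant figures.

T = −(ħ²/2m) d²/dx², so ⟨T⟩ = −(ħ²/2m) ∫ ψ*·ψ'' dx / ∫|ψ|² dx; with m = 2.86.
d²/dx² sin(jπx/a) = −(jπ/a)²·sin(jπx/a); on 0 ≤ x ≤ a, ∫sin²(jπx/a) dx = a/2 and ∫sin(jπx/a)·sin(lπx/a) dx = 0 for j ≠ l, so only diagonal terms survive in ∫|ψ|² and ∫ψ·ψ″; ∫ψ·ψ′ dx = [ψ²/2] between the walls = 0.
State is unnormalized: ∫|ψ|² dx = 6.2797, and ∫ψ*·(−ħ²/2m · ψ'') dx = 54.640, so ⟨T⟩ = 54.640 / 6.2797.
⟨T⟩ = 8.7010.

8.70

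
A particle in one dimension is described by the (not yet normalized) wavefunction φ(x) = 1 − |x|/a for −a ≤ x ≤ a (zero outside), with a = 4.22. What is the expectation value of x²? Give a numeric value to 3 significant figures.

1.78

⟨x²⟩ = ∫ x²·|φ|² dx / ∫|φ|² dx (integrals over the domain).
φ is even, so ∫ over [−a, a] = 2∫₀ᵃ with φ = 1 − x/a there: ∫₀ᵃ (1 − x/a)² dx = a/3, ∫₀ᵃ x²(1 − x/a)² dx = a³/30, ∫₀ᵃ x⁴(1 − x/a)² dx = a⁵/105.
State is unnormalized: ∫|φ|² dx = 2.8133, and ∫φ*·x²·φ dx = 5.0101, so ⟨x²⟩ = 5.0101 / 2.8133.
⟨x²⟩ = 1.7808.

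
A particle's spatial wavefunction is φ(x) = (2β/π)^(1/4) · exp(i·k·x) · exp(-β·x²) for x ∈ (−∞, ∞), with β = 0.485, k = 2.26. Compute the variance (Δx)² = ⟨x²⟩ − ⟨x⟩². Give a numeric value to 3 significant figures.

0.515

Compute ⟨x⟩ and ⟨x²⟩ separately, then (Δx)² = ⟨x²⟩ − ⟨x⟩².
Gaussian moments: ∫x^(2j)·e^(−2βx²) dx = (2j−1)!!/(4β)^j · √(π/(2β)), odd powers integrate to 0; here √(π/(2β)) = 1.7997.
⟨x⟩ = 0.0000 and ⟨x²⟩ = 0.51546.
(Δx)² = 0.51546 − (0.0000)² = 0.51546.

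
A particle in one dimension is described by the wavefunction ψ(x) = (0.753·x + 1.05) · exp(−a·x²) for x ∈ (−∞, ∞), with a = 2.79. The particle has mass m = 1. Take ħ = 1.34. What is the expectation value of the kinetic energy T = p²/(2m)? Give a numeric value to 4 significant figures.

2.726

T = −(ħ²/2m) d²/dx², so ⟨T⟩ = −(ħ²/2m) ∫ ψ*·ψ'' dx / ∫|ψ|² dx; with m = 1.
Expand each integrand as polynomial × e^(−2ax²) and use ∫x^(2j)·e^(−2ax²) dx = (2j−1)!!/(4a)^j · √(π/(2a)), odd powers → 0; here √(π/(2a)) = 0.75034. Differentiate with the product rule, d/dx e^(−ax²) = −2ax·e^(−ax²).
State is unnormalized: ∫|ψ|² dx = 0.86537, and ∫ψ*·(−ħ²/2m · ψ'') dx = 2.3586, so ⟨T⟩ = 2.3586 / 0.86537.
⟨T⟩ = 2.7256.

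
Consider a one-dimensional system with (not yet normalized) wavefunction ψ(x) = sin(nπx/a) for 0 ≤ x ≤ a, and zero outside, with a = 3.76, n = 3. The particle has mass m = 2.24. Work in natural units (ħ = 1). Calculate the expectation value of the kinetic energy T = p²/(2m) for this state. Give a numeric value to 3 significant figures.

1.40

T = −(ħ²/2m) d²/dx², so ⟨T⟩ = −(ħ²/2m) ∫ ψ*·ψ'' dx / ∫|ψ|² dx; with m = 2.24.
d/dx sin(nπx/a) = (nπ/a)·cos(nπx/a) and d²/dx² sin(nπx/a) = −(nπ/a)²·sin(nπx/a); on 0 ≤ x ≤ a, ∫sin²(nπx/a) dx = a/2 and ∫sin(nπx/a)·cos(nπx/a) dx = 0.
State is unnormalized: ∫|ψ|² dx = 1.8800, and ∫ψ*·(−ħ²/2m · ψ'') dx = 2.6366, so ⟨T⟩ = 2.6366 / 1.8800.
⟨T⟩ = 1.4025.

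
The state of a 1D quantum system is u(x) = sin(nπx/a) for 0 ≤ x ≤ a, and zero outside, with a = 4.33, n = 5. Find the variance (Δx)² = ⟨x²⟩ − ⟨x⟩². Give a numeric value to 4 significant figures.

Compute ⟨x⟩ and ⟨x²⟩ separately, then (Δx)² = ⟨x²⟩ − ⟨x⟩².
With sin²θ = (1 − cos2θ)/2 on 0 ≤ x ≤ a: ∫sin²(nπx/a) dx = a/2, ∫x·sin²(nπx/a) dx = a²/4, ∫x²·sin²(nπx/a) dx = a³·(1/6 − 1/(4n²π²)); higher powers xᵏ the same way, integrating xᵏ·cos(2nπx/a) by parts.
Normalization: ∫|u|² dx = 2.1650.
⟨x⟩ = 2.1650 and ⟨x²⟩ = 6.2116.
(Δx)² = 6.2116 − (2.1650)² = 1.5244.

1.524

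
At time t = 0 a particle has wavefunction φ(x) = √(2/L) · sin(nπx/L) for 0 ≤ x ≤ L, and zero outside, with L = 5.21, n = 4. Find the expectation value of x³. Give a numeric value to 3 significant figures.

34.7

⟨x³⟩ = ∫ x³·|φ|² dx (integrals over the domain).
With sin²θ = (1 − cos2θ)/2 on 0 ≤ x ≤ L: ∫sin²(nπx/L) dx = L/2, ∫x·sin²(nπx/L) dx = L²/4, ∫x²·sin²(nπx/L) dx = L³·(1/6 − 1/(4n²π²)); higher powers xᵏ the same way, integrating xᵏ·cos(2nπx/L) by parts.
⟨x³⟩ = 34.684.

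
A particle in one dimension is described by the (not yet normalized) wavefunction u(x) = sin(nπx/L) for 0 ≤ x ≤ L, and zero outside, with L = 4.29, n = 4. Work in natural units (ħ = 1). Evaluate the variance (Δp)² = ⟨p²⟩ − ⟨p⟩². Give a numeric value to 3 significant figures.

8.58

Compute ⟨p⟩ and ⟨p²⟩ separately; (Δp)² = ⟨p²⟩ − ⟨p⟩².
d/dx sin(nπx/L) = (nπ/L)·cos(nπx/L) and d²/dx² sin(nπx/L) = −(nπ/L)²·sin(nπx/L); on 0 ≤ x ≤ L, ∫sin²(nπx/L) dx = L/2 and ∫sin(nπx/L)·cos(nπx/L) dx = 0.
Normalization: ∫|u|² dx = 2.1450.
⟨p⟩ = 0.0000 and ⟨p²⟩ = 8.5804.
(Δp)² = 8.5804 − (0.0000)² = 8.5804.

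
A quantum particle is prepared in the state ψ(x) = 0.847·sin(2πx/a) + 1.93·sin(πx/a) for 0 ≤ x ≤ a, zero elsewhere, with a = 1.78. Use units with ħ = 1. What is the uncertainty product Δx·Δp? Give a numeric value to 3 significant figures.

0.558

Δx = √(⟨x²⟩−⟨x⟩²), Δp = √(⟨p²⟩−⟨p⟩²).
On 0 ≤ x ≤ a (j ≠ l): ∫sin²(jπx/a) dx = a/2, ∫sin(jπx/a)·sin(lπx/a) dx = 0; diagonal moments ∫x·sin²(jπx/a) dx = a²/4, ∫x²·sin²(jπx/a) dx = a³·(1/6 − 1/(4j²π²)); cross terms ∫x·sin(jπx/a)·sin(lπx/a) dx = 0 for j + l even and −4jla²/(π²(j² − l²)²) for j + l odd, ∫x²·sin(jπx/a)·sin(lπx/a) dx = (−1)^(j+l)·4jla³/(π²(j² − l²)²); higher powers the same way via product-to-sum and parts. d²/dx² sin(jπx/a) = −(jπ/a)²·sin(jπx/a); on 0 ≤ x ≤ a, ∫sin²(jπx/a) dx = a/2 and ∫sin(jπx/a)·sin(lπx/a) dx = 0 for j ≠ l, so only diagonal terms survive in ∫|ψ|² and ∫ψ·ψ″; ∫ψ·ψ′ dx = [ψ²/2] between the walls = 0.
Normalization: ∫|ψ|² dx = 3.9537.
⟨x⟩ = 0.65403, ⟨x²⟩ = 0.49503 ⇒ Δx = 0.25938.
⟨p⟩ = 0.0000, ⟨p²⟩ = 4.6242 ⇒ Δp = 2.1504.
Δx·Δp = 0.55777.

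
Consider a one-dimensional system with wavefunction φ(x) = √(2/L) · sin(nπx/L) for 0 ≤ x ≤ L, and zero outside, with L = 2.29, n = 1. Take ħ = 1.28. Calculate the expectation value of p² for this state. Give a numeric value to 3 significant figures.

p² φ = −ħ² d²φ/dx²; ⟨p²⟩ = −ħ² ∫ φ*·φ'' dx.
d/dx sin(nπx/L) = (nπ/L)·cos(nπx/L) and d²/dx² sin(nπx/L) = −(nπ/L)²·sin(nπx/L); on 0 ≤ x ≤ L, ∫sin²(nπx/L) dx = L/2 and ∫sin(nπx/L)·cos(nπx/L) dx = 0.
⟨p²⟩ = 3.0835.

3.08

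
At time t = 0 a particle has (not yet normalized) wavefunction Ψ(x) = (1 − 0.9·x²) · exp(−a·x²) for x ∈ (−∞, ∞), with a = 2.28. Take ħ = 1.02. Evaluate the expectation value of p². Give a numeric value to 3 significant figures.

p² Ψ = −ħ² d²Ψ/dx²; ⟨p²⟩ = −ħ² ∫ Ψ*·Ψ'' dx / ∫|Ψ|² dx.
Expand each integrand as polynomial × e^(−2ax²) and use ∫x^(2j)·e^(−2ax²) dx = (2j−1)!!/(4a)^j · √(π/(2a)), odd powers → 0; here √(π/(2a)) = 0.83003. Differentiate with the product rule, d/dx e^(−ax²) = −2ax·e^(−ax²).
State is unnormalized: ∫|Ψ|² dx = 0.69046, and ∫Ψ*·(−ħ² Ψ'') dx = 2.4917, so ⟨p²⟩ = 2.4917 / 0.69046.
⟨p²⟩ = 3.6088.

3.61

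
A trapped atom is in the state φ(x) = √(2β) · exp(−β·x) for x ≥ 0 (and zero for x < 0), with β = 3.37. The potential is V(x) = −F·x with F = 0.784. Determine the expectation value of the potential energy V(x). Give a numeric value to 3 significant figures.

-0.116

⟨V⟩ = ∫ V(x)·|φ|² dx.
Every integrand reduces to terms xʲ·e^(−2βx) on [0, ∞); use ∫₀^∞ xʲ·e^(−2βx) dx = j!/(2β)^(j+1).
⟨V⟩ = -0.11632.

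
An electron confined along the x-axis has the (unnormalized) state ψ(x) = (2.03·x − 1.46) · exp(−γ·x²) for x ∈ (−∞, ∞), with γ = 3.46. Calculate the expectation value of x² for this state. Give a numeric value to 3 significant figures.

0.0900

⟨x²⟩ = ∫ x²·|ψ|² dx / ∫|ψ|² dx (integrals over the domain).
Expand each integrand as polynomial × e^(−2γx²) and use ∫x^(2j)·e^(−2γx²) dx = (2j−1)!!/(4γ)^j · √(π/(2γ)), odd powers → 0; here √(π/(2γ)) = 0.67379.
State is unnormalized: ∫|ψ|² dx = 1.6369, and ∫ψ*·x²·ψ dx = 0.14726, so ⟨x²⟩ = 0.14726 / 1.6369.
⟨x²⟩ = 0.089966.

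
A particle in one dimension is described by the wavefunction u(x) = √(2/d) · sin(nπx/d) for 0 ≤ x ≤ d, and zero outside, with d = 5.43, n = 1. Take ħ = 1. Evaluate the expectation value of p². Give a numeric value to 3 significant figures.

p² u = −ħ² d²u/dx²; ⟨p²⟩ = −ħ² ∫ u*·u'' dx.
d/dx sin(nπx/d) = (nπ/d)·cos(nπx/d) and d²/dx² sin(nπx/d) = −(nπ/d)²·sin(nπx/d); on 0 ≤ x ≤ d, ∫sin²(nπx/d) dx = d/2 and ∫sin(nπx/d)·cos(nπx/d) dx = 0.
⟨p²⟩ = 0.33473.

0.335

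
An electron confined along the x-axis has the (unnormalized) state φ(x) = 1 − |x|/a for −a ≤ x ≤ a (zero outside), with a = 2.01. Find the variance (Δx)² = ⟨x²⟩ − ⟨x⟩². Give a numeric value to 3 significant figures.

Compute ⟨x⟩ and ⟨x²⟩ separately, then (Δx)² = ⟨x²⟩ − ⟨x⟩².
φ is even, so ∫ over [−a, a] = 2∫₀ᵃ with φ = 1 − x/a there: ∫₀ᵃ (1 − x/a)² dx = a/3, ∫₀ᵃ x²(1 − x/a)² dx = a³/30, ∫₀ᵃ x⁴(1 − x/a)² dx = a⁵/105.
Normalization: ∫|φ|² dx = 1.3400.
⟨x⟩ = 0.0000 and ⟨x²⟩ = 0.40401.
(Δx)² = 0.40401 − (0.0000)² = 0.40401.

0.404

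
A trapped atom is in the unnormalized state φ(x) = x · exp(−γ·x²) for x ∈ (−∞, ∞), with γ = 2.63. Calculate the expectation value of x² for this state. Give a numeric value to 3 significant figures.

⟨x²⟩ = ∫ x²·|φ|² dx / ∫|φ|² dx (integrals over the domain).
Expand each integrand as polynomial × e^(−2γx²) and use ∫x^(2j)·e^(−2γx²) dx = (2j−1)!!/(4γ)^j · √(π/(2γ)), odd powers → 0; here √(π/(2γ)) = 0.77283.
State is unnormalized: ∫|φ|² dx = 0.073463, and ∫φ*·x²·φ dx = 0.020949, so ⟨x²⟩ = 0.020949 / 0.073463.
⟨x²⟩ = 0.28517.

0.285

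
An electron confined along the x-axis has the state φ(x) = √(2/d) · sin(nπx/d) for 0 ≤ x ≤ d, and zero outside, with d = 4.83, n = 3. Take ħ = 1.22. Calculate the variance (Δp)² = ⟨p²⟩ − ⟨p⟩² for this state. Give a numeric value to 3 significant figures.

5.67

Compute ⟨p⟩ and ⟨p²⟩ separately; (Δp)² = ⟨p²⟩ − ⟨p⟩².
d/dx sin(nπx/d) = (nπ/d)·cos(nπx/d) and d²/dx² sin(nπx/d) = −(nπ/d)²·sin(nπx/d); on 0 ≤ x ≤ d, ∫sin²(nπx/d) dx = d/2 and ∫sin(nπx/d)·cos(nπx/d) dx = 0.
⟨p⟩ = 0.0000 and ⟨p²⟩ = 5.6672.
(Δp)² = 5.6672 − (0.0000)² = 5.6672.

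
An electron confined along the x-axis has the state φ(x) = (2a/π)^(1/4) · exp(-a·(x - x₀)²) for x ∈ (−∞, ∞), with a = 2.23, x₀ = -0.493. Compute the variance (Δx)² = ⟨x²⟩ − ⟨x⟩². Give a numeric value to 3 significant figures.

Compute ⟨x⟩ and ⟨x²⟩ separately, then (Δx)² = ⟨x²⟩ − ⟨x⟩².
Gaussian moments (u = x − x₀): ∫u^(2j)·e^(−2au²) du = (2j−1)!!/(4a)^j · √(π/(2a)), odd powers integrate to 0; here √(π/(2a)) = 0.83928.
⟨x⟩ = -0.49300 and ⟨x²⟩ = 0.35516.
(Δx)² = 0.35516 − (-0.49300)² = 0.11211.

0.112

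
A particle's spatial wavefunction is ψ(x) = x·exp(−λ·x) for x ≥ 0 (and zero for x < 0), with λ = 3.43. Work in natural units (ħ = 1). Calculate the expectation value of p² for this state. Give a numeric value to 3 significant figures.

11.8

p² ψ = −ħ² d²ψ/dx²; ⟨p²⟩ = −ħ² ∫ ψ*·ψ'' dx / ∫|ψ|² dx.
Differentiate x·exp(−λ·x) with the product rule; every integrand then reduces to terms xʲ·e^(−2λx) on [0, ∞), with ∫₀^∞ xʲ·e^(−2λx) dx = j!/(2λ)^(j+1).
State is unnormalized: ∫|ψ|² dx = 0.0061952, and ∫ψ*·(−ħ² ψ'') dx = 0.072886, so ⟨p²⟩ = 0.072886 / 0.0061952.
⟨p²⟩ = 11.765.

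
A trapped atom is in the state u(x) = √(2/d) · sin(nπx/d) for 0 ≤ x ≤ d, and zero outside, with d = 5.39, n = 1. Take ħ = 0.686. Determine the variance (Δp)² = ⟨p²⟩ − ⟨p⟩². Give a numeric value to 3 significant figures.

Compute ⟨p⟩ and ⟨p²⟩ separately; (Δp)² = ⟨p²⟩ − ⟨p⟩².
d/dx sin(nπx/d) = (nπ/d)·cos(nπx/d) and d²/dx² sin(nπx/d) = −(nπ/d)²·sin(nπx/d); on 0 ≤ x ≤ d, ∫sin²(nπx/d) dx = d/2 and ∫sin(nπx/d)·cos(nπx/d) dx = 0.
⟨p⟩ = 0.0000 and ⟨p²⟩ = 0.15987.
(Δp)² = 0.15987 − (0.0000)² = 0.15987.

0.160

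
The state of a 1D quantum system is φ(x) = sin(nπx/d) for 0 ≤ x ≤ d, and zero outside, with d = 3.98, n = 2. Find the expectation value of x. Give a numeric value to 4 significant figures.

1.990

⟨x⟩ = ∫ x·|φ|² dx / ∫|φ|² dx (integrals over the domain).
With sin²θ = (1 − cos2θ)/2 on 0 ≤ x ≤ d: ∫sin²(nπx/d) dx = d/2, ∫x·sin²(nπx/d) dx = d²/4, ∫x²·sin²(nπx/d) dx = d³·(1/6 − 1/(4n²π²)); higher powers xᵏ the same way, integrating xᵏ·cos(2nπx/d) by parts.
State is unnormalized: ∫|φ|² dx = 1.9900, and ∫φ*·x·φ dx = 3.9601, so ⟨x⟩ = 3.9601 / 1.9900.
⟨x⟩ = 1.9900.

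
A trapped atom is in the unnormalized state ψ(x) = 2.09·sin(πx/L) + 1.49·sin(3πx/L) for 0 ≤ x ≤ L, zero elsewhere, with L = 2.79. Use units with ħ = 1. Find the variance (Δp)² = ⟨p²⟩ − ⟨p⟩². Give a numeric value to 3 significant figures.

Compute ⟨p⟩ and ⟨p²⟩ separately; (Δp)² = ⟨p²⟩ − ⟨p⟩².
d²/dx² sin(jπx/L) = −(jπ/L)²·sin(jπx/L); on 0 ≤ x ≤ L, ∫sin²(jπx/L) dx = L/2 and ∫sin(jπx/L)·sin(lπx/L) dx = 0 for j ≠ l, so only diagonal terms survive in ∫|ψ|² and ∫ψ·ψ″; ∫ψ·ψ′ dx = [ψ²/2] between the walls = 0.
Normalization: ∫|ψ|² dx = 9.1905.
⟨p⟩ = 0.0000 and ⟨p²⟩ = 4.6860.
(Δp)² = 4.6860 − (0.0000)² = 4.6860.

4.69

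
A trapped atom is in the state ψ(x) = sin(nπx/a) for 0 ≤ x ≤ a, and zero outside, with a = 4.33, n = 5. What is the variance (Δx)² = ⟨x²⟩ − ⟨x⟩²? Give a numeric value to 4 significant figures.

1.524

Compute ⟨x⟩ and ⟨x²⟩ separately, then (Δx)² = ⟨x²⟩ − ⟨x⟩².
With sin²θ = (1 − cos2θ)/2 on 0 ≤ x ≤ a: ∫sin²(nπx/a) dx = a/2, ∫x·sin²(nπx/a) dx = a²/4, ∫x²·sin²(nπx/a) dx = a³·(1/6 − 1/(4n²π²)); higher powers xᵏ the same way, integrating xᵏ·cos(2nπx/a) by parts.
Normalization: ∫|ψ|² dx = 2.1650.
⟨x⟩ = 2.1650 and ⟨x²⟩ = 6.2116.
(Δx)² = 6.2116 − (2.1650)² = 1.5244.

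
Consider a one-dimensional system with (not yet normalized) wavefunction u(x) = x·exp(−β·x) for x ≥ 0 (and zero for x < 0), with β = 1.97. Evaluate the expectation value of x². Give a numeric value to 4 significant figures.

0.7730

⟨x²⟩ = ∫ x²·|u|² dx / ∫|u|² dx (integrals over the domain).
Every integrand reduces to terms xʲ·e^(−2βx) on [0, ∞); use ∫₀^∞ xʲ·e^(−2βx) dx = j!/(2β)^(j+1).
State is unnormalized: ∫|u|² dx = 0.032700, and ∫u*·x²·u dx = 0.025277, so ⟨x²⟩ = 0.025277 / 0.032700.
⟨x²⟩ = 0.77302.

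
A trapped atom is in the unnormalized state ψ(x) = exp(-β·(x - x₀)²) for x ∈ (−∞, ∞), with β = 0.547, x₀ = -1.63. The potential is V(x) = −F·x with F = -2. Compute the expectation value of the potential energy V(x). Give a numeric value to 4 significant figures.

⟨V⟩ = ∫ V(x)·|ψ|² dx / ∫|ψ|² dx.
Gaussian moments (u = x − x₀): ∫u^(2j)·e^(−2βu²) du = (2j−1)!!/(4β)^j · √(π/(2β)), odd powers integrate to 0; here √(π/(2β)) = 1.6946.
State is unnormalized: ∫|ψ|² dx = 1.6946, and ∫ψ*·V(x)·ψ dx = -5.5244, so ⟨V⟩ = -5.5244 / 1.6946.
⟨V⟩ = -3.2600.

-3.260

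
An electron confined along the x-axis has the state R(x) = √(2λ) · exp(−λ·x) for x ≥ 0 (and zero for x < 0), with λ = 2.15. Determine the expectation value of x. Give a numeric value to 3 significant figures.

⟨x⟩ = ∫ x·|R|² dx (integrals over the domain).
Every integrand reduces to terms xʲ·e^(−2λx) on [0, ∞); use ∫₀^∞ xʲ·e^(−2λx) dx = j!/(2λ)^(j+1).
⟨x⟩ = 0.23256.

0.233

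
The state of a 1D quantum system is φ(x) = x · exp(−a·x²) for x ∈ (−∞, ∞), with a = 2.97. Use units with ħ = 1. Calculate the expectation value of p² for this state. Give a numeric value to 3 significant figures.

p² φ = −ħ² d²φ/dx²; ⟨p²⟩ = −ħ² ∫ φ*·φ'' dx / ∫|φ|² dx.
Expand each integrand as polynomial × e^(−2ax²) and use ∫x^(2j)·e^(−2ax²) dx = (2j−1)!!/(4a)^j · √(π/(2a)), odd powers → 0; here √(π/(2a)) = 0.72725. Differentiate with the product rule, d/dx e^(−ax²) = −2ax·e^(−ax²).
State is unnormalized: ∫|φ|² dx = 0.061216, and ∫φ*·(−ħ² φ'') dx = 0.54543, so ⟨p²⟩ = 0.54543 / 0.061216.
⟨p²⟩ = 8.9100.

8.91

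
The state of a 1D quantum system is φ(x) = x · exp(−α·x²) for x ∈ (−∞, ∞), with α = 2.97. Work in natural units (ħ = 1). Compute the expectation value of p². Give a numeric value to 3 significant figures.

8.91

p² φ = −ħ² d²φ/dx²; ⟨p²⟩ = −ħ² ∫ φ*·φ'' dx / ∫|φ|² dx.
Expand each integrand as polynomial × e^(−2αx²) and use ∫x^(2j)·e^(−2αx²) dx = (2j−1)!!/(4α)^j · √(π/(2α)), odd powers → 0; here √(π/(2α)) = 0.72725. Differentiate with the product rule, d/dx e^(−αx²) = −2αx·e^(−αx²).
State is unnormalized: ∫|φ|² dx = 0.061216, and ∫φ*·(−ħ² φ'') dx = 0.54543, so ⟨p²⟩ = 0.54543 / 0.061216.
⟨p²⟩ = 8.9100.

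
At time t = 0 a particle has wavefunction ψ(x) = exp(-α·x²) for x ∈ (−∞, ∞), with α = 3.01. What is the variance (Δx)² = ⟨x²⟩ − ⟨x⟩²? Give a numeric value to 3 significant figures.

Compute ⟨x⟩ and ⟨x²⟩ separately, then (Δx)² = ⟨x²⟩ − ⟨x⟩².
Gaussian moments: ∫x^(2j)·e^(−2αx²) dx = (2j−1)!!/(4α)^j · √(π/(2α)), odd powers integrate to 0; here √(π/(2α)) = 0.72240.
Normalization: ∫|ψ|² dx = 0.72240.
⟨x⟩ = 0.0000 and ⟨x²⟩ = 0.083056.
(Δx)² = 0.083056 − (0.0000)² = 0.083056.

0.0831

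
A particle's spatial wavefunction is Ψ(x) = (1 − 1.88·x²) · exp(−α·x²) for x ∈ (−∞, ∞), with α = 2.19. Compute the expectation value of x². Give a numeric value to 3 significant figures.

0.0649

⟨x²⟩ = ∫ x²·|Ψ|² dx / ∫|Ψ|² dx (integrals over the domain).
Expand each integrand as polynomial × e^(−2αx²) and use ∫x^(2j)·e^(−2αx²) dx = (2j−1)!!/(4α)^j · √(π/(2α)), odd powers → 0; here √(π/(2α)) = 0.84691.
State is unnormalized: ∫|Ψ|² dx = 0.60042, and ∫Ψ*·x²·Ψ dx = 0.038981, so ⟨x²⟩ = 0.038981 / 0.60042.
⟨x²⟩ = 0.064924.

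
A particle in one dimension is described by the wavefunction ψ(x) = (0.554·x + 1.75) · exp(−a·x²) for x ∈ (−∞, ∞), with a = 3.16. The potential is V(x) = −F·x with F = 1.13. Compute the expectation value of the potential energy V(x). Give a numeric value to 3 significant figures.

⟨V⟩ = ∫ V(x)·|ψ|² dx / ∫|ψ|² dx.
Expand each integrand as polynomial × e^(−2ax²) and use ∫x^(2j)·e^(−2ax²) dx = (2j−1)!!/(4a)^j · √(π/(2a)), odd powers → 0; here √(π/(2a)) = 0.70504.
State is unnormalized: ∫|ψ|² dx = 2.1763, and ∫ψ*·V(x)·ψ dx = -0.12222, so ⟨V⟩ = -0.12222 / 2.1763.
⟨V⟩ = -0.056157.

-0.0562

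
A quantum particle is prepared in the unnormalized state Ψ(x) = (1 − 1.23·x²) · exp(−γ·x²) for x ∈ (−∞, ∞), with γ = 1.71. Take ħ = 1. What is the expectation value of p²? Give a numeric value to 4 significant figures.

p² Ψ = −ħ² d²Ψ/dx²; ⟨p²⟩ = −ħ² ∫ Ψ*·Ψ'' dx / ∫|Ψ|² dx.
Expand each integrand as polynomial × e^(−2γx²) and use ∫x^(2j)·e^(−2γx²) dx = (2j−1)!!/(4γ)^j · √(π/(2γ)), odd powers → 0; here √(π/(2γ)) = 0.95843. Differentiate with the product rule, d/dx e^(−γx²) = −2γx·e^(−γx²).
State is unnormalized: ∫|Ψ|² dx = 0.70671, and ∫Ψ*·(−ħ² Ψ'') dx = 2.5993, so ⟨p²⟩ = 2.5993 / 0.70671.
⟨p²⟩ = 3.6781.

3.678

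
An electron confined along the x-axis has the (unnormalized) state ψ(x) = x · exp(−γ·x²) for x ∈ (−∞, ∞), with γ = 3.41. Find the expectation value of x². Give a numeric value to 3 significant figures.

0.220

⟨x²⟩ = ∫ x²·|ψ|² dx / ∫|ψ|² dx (integrals over the domain).
Expand each integrand as polynomial × e^(−2γx²) and use ∫x^(2j)·e^(−2γx²) dx = (2j−1)!!/(4γ)^j · √(π/(2γ)), odd powers → 0; here √(π/(2γ)) = 0.67871.
State is unnormalized: ∫|ψ|² dx = 0.049759, and ∫ψ*·x²·ψ dx = 0.010944, so ⟨x²⟩ = 0.010944 / 0.049759.
⟨x²⟩ = 0.21994.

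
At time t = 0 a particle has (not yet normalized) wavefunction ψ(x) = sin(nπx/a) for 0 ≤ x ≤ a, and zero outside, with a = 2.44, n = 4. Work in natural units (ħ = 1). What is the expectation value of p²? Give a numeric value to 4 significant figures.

p² ψ = −ħ² d²ψ/dx²; ⟨p²⟩ = −ħ² ∫ ψ*·ψ'' dx / ∫|ψ|² dx.
d/dx sin(nπx/a) = (nπ/a)·cos(nπx/a) and d²/dx² sin(nπx/a) = −(nπ/a)²·sin(nπx/a); on 0 ≤ x ≤ a, ∫sin²(nπx/a) dx = a/2 and ∫sin(nπx/a)·cos(nπx/a) dx = 0.
State is unnormalized: ∫|ψ|² dx = 1.2200, and ∫ψ*·(−ħ² ψ'') dx = 32.359, so ⟨p²⟩ = 32.359 / 1.2200.
⟨p²⟩ = 26.524.

26.52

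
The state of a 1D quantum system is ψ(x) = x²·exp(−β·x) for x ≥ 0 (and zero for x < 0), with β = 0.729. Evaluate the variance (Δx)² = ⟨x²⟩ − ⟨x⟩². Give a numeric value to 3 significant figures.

2.35

Compute ⟨x⟩ and ⟨x²⟩ separately, then (Δx)² = ⟨x²⟩ − ⟨x⟩².
Every integrand reduces to terms xʲ·e^(−2βx) on [0, ∞); use ∫₀^∞ xʲ·e^(−2βx) dx = j!/(2β)^(j+1).
Normalization: ∫|ψ|² dx = 3.6427.
⟨x⟩ = 3.4294 and ⟨x²⟩ = 14.113.
(Δx)² = 14.113 − (3.4294)² = 2.3521.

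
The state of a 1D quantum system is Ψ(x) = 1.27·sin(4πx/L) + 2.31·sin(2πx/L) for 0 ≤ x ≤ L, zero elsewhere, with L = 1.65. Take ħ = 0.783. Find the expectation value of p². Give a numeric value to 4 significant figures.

p² Ψ = −ħ² d²Ψ/dx²; ⟨p²⟩ = −ħ² ∫ Ψ*·Ψ'' dx / ∫|Ψ|² dx.
d²/dx² sin(jπx/L) = −(jπ/L)²·sin(jπx/L); on 0 ≤ x ≤ L, ∫sin²(jπx/L) dx = L/2 and ∫sin(jπx/L)·sin(lπx/L) dx = 0 for j ≠ l, so only diagonal terms survive in ∫|Ψ|² and ∫Ψ·Ψ″; ∫Ψ·Ψ′ dx = [Ψ²/2] between the walls = 0.
State is unnormalized: ∫|Ψ|² dx = 5.7329, and ∫Ψ*·(−ħ² Ψ'') dx = 86.457, so ⟨p²⟩ = 86.457 / 5.7329.
⟨p²⟩ = 15.081.

15.08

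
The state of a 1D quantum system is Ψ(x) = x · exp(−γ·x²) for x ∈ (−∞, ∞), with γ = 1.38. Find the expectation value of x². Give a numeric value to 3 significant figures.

⟨x²⟩ = ∫ x²·|Ψ|² dx / ∫|Ψ|² dx (integrals over the domain).
Expand each integrand as polynomial × e^(−2γx²) and use ∫x^(2j)·e^(−2γx²) dx = (2j−1)!!/(4γ)^j · √(π/(2γ)), odd powers → 0; here √(π/(2γ)) = 1.0669.
State is unnormalized: ∫|Ψ|² dx = 0.19328, and ∫Ψ*·x²·Ψ dx = 0.10504, so ⟨x²⟩ = 0.10504 / 0.19328.
⟨x²⟩ = 0.54348.

0.543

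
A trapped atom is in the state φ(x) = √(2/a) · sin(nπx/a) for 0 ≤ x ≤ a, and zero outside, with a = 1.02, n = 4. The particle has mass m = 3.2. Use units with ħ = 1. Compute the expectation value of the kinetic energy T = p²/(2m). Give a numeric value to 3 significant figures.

T = −(ħ²/2m) d²/dx², so ⟨T⟩ = −(ħ²/2m) ∫ φ*·φ'' dx; with m = 3.2.
d/dx sin(nπx/a) = (nπ/a)·cos(nπx/a) and d²/dx² sin(nπx/a) = −(nπ/a)²·sin(nπx/a); on 0 ≤ x ≤ a, ∫sin²(nπx/a) dx = a/2 and ∫sin(nπx/a)·cos(nπx/a) dx = 0.
⟨T⟩ = 23.716.

23.7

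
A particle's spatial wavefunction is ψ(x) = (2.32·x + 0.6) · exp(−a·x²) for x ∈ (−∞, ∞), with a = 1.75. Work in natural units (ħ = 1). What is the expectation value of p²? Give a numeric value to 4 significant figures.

p² ψ = −ħ² d²ψ/dx²; ⟨p²⟩ = −ħ² ∫ ψ*·ψ'' dx / ∫|ψ|² dx.
Expand each integrand as polynomial × e^(−2ax²) and use ∫x^(2j)·e^(−2ax²) dx = (2j−1)!!/(4a)^j · √(π/(2a)), odd powers → 0; here √(π/(2a)) = 0.94742. Differentiate with the product rule, d/dx e^(−ax²) = −2ax·e^(−ax²).
State is unnormalized: ∫|ψ|² dx = 1.0696, and ∫ψ*·(−ħ² ψ'') dx = 4.4214, so ⟨p²⟩ = 4.4214 / 1.0696.
⟨p²⟩ = 4.1339.

4.134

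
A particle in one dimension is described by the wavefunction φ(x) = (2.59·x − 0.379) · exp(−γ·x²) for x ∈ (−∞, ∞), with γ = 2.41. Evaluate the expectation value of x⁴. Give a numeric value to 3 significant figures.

⟨x⁴⟩ = ∫ x⁴·|φ|² dx / ∫|φ|² dx (integrals over the domain).
Expand each integrand as polynomial × e^(−2γx²) and use ∫x^(2j)·e^(−2γx²) dx = (2j−1)!!/(4γ)^j · √(π/(2γ)), odd powers → 0; here √(π/(2γ)) = 0.80733.
State is unnormalized: ∫|φ|² dx = 0.67776, and ∫φ*·x⁴·φ dx = 0.094424, so ⟨x⁴⟩ = 0.094424 / 0.67776.
⟨x⁴⟩ = 0.13932.

0.139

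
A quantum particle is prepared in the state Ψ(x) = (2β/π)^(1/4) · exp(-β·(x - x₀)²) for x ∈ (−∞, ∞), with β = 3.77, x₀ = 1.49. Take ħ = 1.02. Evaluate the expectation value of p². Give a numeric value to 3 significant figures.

3.92

p² Ψ = −ħ² d²Ψ/dx²; ⟨p²⟩ = −ħ² ∫ Ψ*·Ψ'' dx.
Gaussian moments (u = x − x₀): ∫u^(2j)·e^(−2βu²) du = (2j−1)!!/(4β)^j · √(π/(2β)), odd powers integrate to 0; here √(π/(2β)) = 0.64549. Derivatives: d/dx e^(−βu²) = −2βu·e^(−βu²), d²/dx² e^(−βu²) = (4β²u² − 2β)·e^(−βu²).
⟨p²⟩ = 3.9223.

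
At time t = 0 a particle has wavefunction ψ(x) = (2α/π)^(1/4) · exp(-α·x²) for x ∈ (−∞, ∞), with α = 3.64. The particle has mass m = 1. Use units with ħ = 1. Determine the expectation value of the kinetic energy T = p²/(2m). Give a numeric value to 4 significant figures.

1.820

T = −(ħ²/2m) d²/dx², so ⟨T⟩ = −(ħ²/2m) ∫ ψ*·ψ'' dx; with m = 1.
Gaussian moments: ∫x^(2j)·e^(−2αx²) dx = (2j−1)!!/(4α)^j · √(π/(2α)), odd powers integrate to 0; here √(π/(2α)) = 0.65692. Derivatives: d/dx e^(−αx²) = −2αx·e^(−αx²), d²/dx² e^(−αx²) = (4α²x² − 2α)·e^(−αx²).
⟨T⟩ = 1.8200.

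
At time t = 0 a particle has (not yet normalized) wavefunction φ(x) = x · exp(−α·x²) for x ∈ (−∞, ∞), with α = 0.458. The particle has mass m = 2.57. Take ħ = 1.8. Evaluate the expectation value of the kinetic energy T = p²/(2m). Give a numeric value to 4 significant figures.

0.8661

T = −(ħ²/2m) d²/dx², so ⟨T⟩ = −(ħ²/2m) ∫ φ*·φ'' dx / ∫|φ|² dx; with m = 2.57.
Expand each integrand as polynomial × e^(−2αx²) and use ∫x^(2j)·e^(−2αx²) dx = (2j−1)!!/(4α)^j · √(π/(2α)), odd powers → 0; here √(π/(2α)) = 1.8519. Differentiate with the product rule, d/dx e^(−αx²) = −2αx·e^(−αx²).
State is unnormalized: ∫|φ|² dx = 1.0109, and ∫φ*·(−ħ²/2m · φ'') dx = 0.87553, so ⟨T⟩ = 0.87553 / 1.0109.
⟨T⟩ = 0.86610.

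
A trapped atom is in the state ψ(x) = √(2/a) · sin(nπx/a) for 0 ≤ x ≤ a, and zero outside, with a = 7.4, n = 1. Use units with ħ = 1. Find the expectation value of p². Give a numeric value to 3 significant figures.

0.180

p² ψ = −ħ² d²ψ/dx²; ⟨p²⟩ = −ħ² ∫ ψ*·ψ'' dx.
d/dx sin(nπx/a) = (nπ/a)·cos(nπx/a) and d²/dx² sin(nπx/a) = −(nπ/a)²·sin(nπx/a); on 0 ≤ x ≤ a, ∫sin²(nπx/a) dx = a/2 and ∫sin(nπx/a)·cos(nπx/a) dx = 0.
⟨p²⟩ = 0.18023.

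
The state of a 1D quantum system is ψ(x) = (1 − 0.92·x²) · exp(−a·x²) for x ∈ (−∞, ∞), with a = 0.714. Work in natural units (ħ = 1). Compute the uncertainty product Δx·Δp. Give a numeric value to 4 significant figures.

Δx = √(⟨x²⟩−⟨x⟩²), Δp = √(⟨p²⟩−⟨p⟩²).
Expand each integrand as polynomial × e^(−2ax²) and use ∫x^(2j)·e^(−2ax²) dx = (2j−1)!!/(4a)^j · √(π/(2a)), odd powers → 0; here √(π/(2a)) = 1.4832. Differentiate with the product rule, d/dx e^(−ax²) = −2ax·e^(−ax²).
Normalization: ∫|ψ|² dx = 0.98938.
⟨x⟩ = 0.0000, ⟨x²⟩ = 0.32741 ⇒ Δx = 0.57219.
⟨p⟩ = 0.0000, ⟨p²⟩ = 2.5375 ⇒ Δp = 1.5930.
Δx·Δp = 0.91148.

0.9115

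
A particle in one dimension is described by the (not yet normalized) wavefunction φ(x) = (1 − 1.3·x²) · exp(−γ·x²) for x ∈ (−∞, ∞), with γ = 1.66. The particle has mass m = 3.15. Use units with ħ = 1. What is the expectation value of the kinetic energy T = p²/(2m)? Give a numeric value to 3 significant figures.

0.605

T = −(ħ²/2m) d²/dx², so ⟨T⟩ = −(ħ²/2m) ∫ φ*·φ'' dx / ∫|φ|² dx; with m = 3.15.
Expand each integrand as polynomial × e^(−2γx²) and use ∫x^(2j)·e^(−2γx²) dx = (2j−1)!!/(4γ)^j · √(π/(2γ)), odd powers → 0; here √(π/(2γ)) = 0.97276. Differentiate with the product rule, d/dx e^(−γx²) = −2γx·e^(−γx²).
State is unnormalized: ∫|φ|² dx = 0.70372, and ∫φ*·(−ħ²/2m · φ'') dx = 0.42545, so ⟨T⟩ = 0.42545 / 0.70372.
⟨T⟩ = 0.60458.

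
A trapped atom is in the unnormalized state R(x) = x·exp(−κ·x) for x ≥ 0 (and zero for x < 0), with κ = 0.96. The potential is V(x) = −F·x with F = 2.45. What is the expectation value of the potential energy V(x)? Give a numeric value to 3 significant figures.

-3.83

⟨V⟩ = ∫ V(x)·|R|² dx / ∫|R|² dx.
Every integrand reduces to terms xʲ·e^(−2κx) on [0, ∞); use ∫₀^∞ xʲ·e^(−2κx) dx = j!/(2κ)^(j+1).
State is unnormalized: ∫|R|² dx = 0.28257, and ∫R*·V(x)·R dx = -1.0817, so ⟨V⟩ = -1.0817 / 0.28257.
⟨V⟩ = -3.8281.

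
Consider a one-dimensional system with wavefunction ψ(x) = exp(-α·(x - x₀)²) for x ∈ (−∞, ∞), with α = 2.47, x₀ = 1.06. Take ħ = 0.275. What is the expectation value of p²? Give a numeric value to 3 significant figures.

p² ψ = −ħ² d²ψ/dx²; ⟨p²⟩ = −ħ² ∫ ψ*·ψ'' dx / ∫|ψ|² dx.
Gaussian moments (u = x − x₀): ∫u^(2j)·e^(−2αu²) du = (2j−1)!!/(4α)^j · √(π/(2α)), odd powers integrate to 0; here √(π/(2α)) = 0.79746. Derivatives: d/dx e^(−αu²) = −2αu·e^(−αu²), d²/dx² e^(−αu²) = (4α²u² − 2α)·e^(−αu²).
State is unnormalized: ∫|ψ|² dx = 0.79746, and ∫ψ*·(−ħ² ψ'') dx = 0.14896, so ⟨p²⟩ = 0.14896 / 0.79746.
⟨p²⟩ = 0.18679.

0.187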